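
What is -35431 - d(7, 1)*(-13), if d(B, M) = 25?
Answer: -35106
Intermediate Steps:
-35431 - d(7, 1)*(-13) = -35431 - 25*(-13) = -35431 - 1*(-325) = -35431 + 325 = -35106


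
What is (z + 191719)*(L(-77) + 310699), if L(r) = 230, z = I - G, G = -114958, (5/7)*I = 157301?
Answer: 819139963068/5 ≈ 1.6383e+11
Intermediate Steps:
I = 1101107/5 (I = (7/5)*157301 = 1101107/5 ≈ 2.2022e+5)
z = 1675897/5 (z = 1101107/5 - 1*(-114958) = 1101107/5 + 114958 = 1675897/5 ≈ 3.3518e+5)
(z + 191719)*(L(-77) + 310699) = (1675897/5 + 191719)*(230 + 310699) = (2634492/5)*310929 = 819139963068/5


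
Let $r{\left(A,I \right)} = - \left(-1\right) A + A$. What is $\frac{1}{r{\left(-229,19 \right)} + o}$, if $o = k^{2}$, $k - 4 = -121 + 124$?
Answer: $- \frac{1}{409} \approx -0.002445$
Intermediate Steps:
$k = 7$ ($k = 4 + \left(-121 + 124\right) = 4 + 3 = 7$)
$r{\left(A,I \right)} = 2 A$ ($r{\left(A,I \right)} = A + A = 2 A$)
$o = 49$ ($o = 7^{2} = 49$)
$\frac{1}{r{\left(-229,19 \right)} + o} = \frac{1}{2 \left(-229\right) + 49} = \frac{1}{-458 + 49} = \frac{1}{-409} = - \frac{1}{409}$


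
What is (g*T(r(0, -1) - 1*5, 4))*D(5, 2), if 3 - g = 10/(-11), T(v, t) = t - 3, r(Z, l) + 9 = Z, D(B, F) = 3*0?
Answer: 0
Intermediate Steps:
D(B, F) = 0
r(Z, l) = -9 + Z
T(v, t) = -3 + t
g = 43/11 (g = 3 - 10/(-11) = 3 - 10*(-1)/11 = 3 - 1*(-10/11) = 3 + 10/11 = 43/11 ≈ 3.9091)
(g*T(r(0, -1) - 1*5, 4))*D(5, 2) = (43*(-3 + 4)/11)*0 = ((43/11)*1)*0 = (43/11)*0 = 0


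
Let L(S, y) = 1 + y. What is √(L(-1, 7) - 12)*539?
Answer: 1078*I ≈ 1078.0*I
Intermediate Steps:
√(L(-1, 7) - 12)*539 = √((1 + 7) - 12)*539 = √(8 - 12)*539 = √(-4)*539 = (2*I)*539 = 1078*I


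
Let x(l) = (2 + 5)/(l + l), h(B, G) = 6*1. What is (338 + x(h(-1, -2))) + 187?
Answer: 6307/12 ≈ 525.58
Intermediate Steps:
h(B, G) = 6
x(l) = 7/(2*l) (x(l) = 7/((2*l)) = 7*(1/(2*l)) = 7/(2*l))
(338 + x(h(-1, -2))) + 187 = (338 + (7/2)/6) + 187 = (338 + (7/2)*(⅙)) + 187 = (338 + 7/12) + 187 = 4063/12 + 187 = 6307/12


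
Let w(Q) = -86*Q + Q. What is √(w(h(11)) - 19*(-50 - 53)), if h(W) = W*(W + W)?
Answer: I*√18613 ≈ 136.43*I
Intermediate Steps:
h(W) = 2*W² (h(W) = W*(2*W) = 2*W²)
w(Q) = -85*Q
√(w(h(11)) - 19*(-50 - 53)) = √(-170*11² - 19*(-50 - 53)) = √(-170*121 - 19*(-103)) = √(-85*242 + 1957) = √(-20570 + 1957) = √(-18613) = I*√18613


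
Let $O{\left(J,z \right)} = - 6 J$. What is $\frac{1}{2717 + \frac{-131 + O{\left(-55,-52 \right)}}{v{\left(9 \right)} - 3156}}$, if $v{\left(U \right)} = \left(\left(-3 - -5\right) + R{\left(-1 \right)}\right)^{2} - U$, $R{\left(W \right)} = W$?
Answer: $\frac{3164}{8596389} \approx 0.00036806$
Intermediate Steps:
$v{\left(U \right)} = 1 - U$ ($v{\left(U \right)} = \left(\left(-3 - -5\right) - 1\right)^{2} - U = \left(\left(-3 + 5\right) - 1\right)^{2} - U = \left(2 - 1\right)^{2} - U = 1^{2} - U = 1 - U$)
$\frac{1}{2717 + \frac{-131 + O{\left(-55,-52 \right)}}{v{\left(9 \right)} - 3156}} = \frac{1}{2717 + \frac{-131 - -330}{\left(1 - 9\right) - 3156}} = \frac{1}{2717 + \frac{-131 + 330}{\left(1 - 9\right) - 3156}} = \frac{1}{2717 + \frac{199}{-8 - 3156}} = \frac{1}{2717 + \frac{199}{-3164}} = \frac{1}{2717 + 199 \left(- \frac{1}{3164}\right)} = \frac{1}{2717 - \frac{199}{3164}} = \frac{1}{\frac{8596389}{3164}} = \frac{3164}{8596389}$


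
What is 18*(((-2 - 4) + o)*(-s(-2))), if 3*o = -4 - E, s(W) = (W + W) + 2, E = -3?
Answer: -228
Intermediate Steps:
s(W) = 2 + 2*W (s(W) = 2*W + 2 = 2 + 2*W)
o = -⅓ (o = (-4 - 1*(-3))/3 = (-4 + 3)/3 = (⅓)*(-1) = -⅓ ≈ -0.33333)
18*(((-2 - 4) + o)*(-s(-2))) = 18*(((-2 - 4) - ⅓)*(-(2 + 2*(-2)))) = 18*((-6 - ⅓)*(-(2 - 4))) = 18*(-(-19)*(-2)/3) = 18*(-19/3*2) = 18*(-38/3) = -228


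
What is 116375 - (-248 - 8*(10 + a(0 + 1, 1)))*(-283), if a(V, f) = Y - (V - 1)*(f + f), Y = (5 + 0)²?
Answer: -33049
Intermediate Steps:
Y = 25 (Y = 5² = 25)
a(V, f) = 25 - 2*f*(-1 + V) (a(V, f) = 25 - (V - 1)*(f + f) = 25 - (-1 + V)*2*f = 25 - 2*f*(-1 + V))
116375 - (-248 - 8*(10 + a(0 + 1, 1)))*(-283) = 116375 - (-248 - 8*(10 + (25 + 2*1 - 2*(0 + 1)*1)))*(-283) = 116375 - (-248 - 8*(10 + (25 + 2 - 2*1*1)))*(-283) = 116375 - (-248 - 8*(10 + (25 + 2 - 2)))*(-283) = 116375 - (-248 - 8*(10 + 25))*(-283) = 116375 - (-248 - 8*35)*(-283) = 116375 - (-248 - 280)*(-283) = 116375 - (-528)*(-283) = 116375 - 1*149424 = 116375 - 149424 = -33049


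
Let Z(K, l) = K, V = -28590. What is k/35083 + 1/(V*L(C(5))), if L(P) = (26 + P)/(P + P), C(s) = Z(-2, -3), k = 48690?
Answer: 8352317683/6018137820 ≈ 1.3879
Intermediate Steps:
C(s) = -2
L(P) = (26 + P)/(2*P) (L(P) = (26 + P)/((2*P)) = (26 + P)*(1/(2*P)) = (26 + P)/(2*P))
k/35083 + 1/(V*L(C(5))) = 48690/35083 + 1/((-28590)*(((½)*(26 - 2)/(-2)))) = 48690*(1/35083) - 1/(28590*((½)*(-½)*24)) = 48690/35083 - 1/28590/(-6) = 48690/35083 - 1/28590*(-⅙) = 48690/35083 + 1/171540 = 8352317683/6018137820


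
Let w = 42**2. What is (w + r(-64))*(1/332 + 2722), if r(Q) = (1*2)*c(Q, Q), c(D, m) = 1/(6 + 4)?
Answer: 1594316361/332 ≈ 4.8022e+6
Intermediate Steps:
w = 1764
c(D, m) = 1/10
r(Q) = 1/5 (r(Q) = (1*2)*(1/10) = 2*(1/10) = 1/5)
(w + r(-64))*(1/332 + 2722) = (1764 + 1/5)*(1/332 + 2722) = 8821*(1/332 + 2722)/5 = (8821/5)*(903705/332) = 1594316361/332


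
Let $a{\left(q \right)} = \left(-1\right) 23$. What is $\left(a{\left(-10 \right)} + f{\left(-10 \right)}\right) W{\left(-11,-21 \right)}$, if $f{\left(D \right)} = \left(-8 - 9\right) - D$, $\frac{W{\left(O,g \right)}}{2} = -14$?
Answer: $840$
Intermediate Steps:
$W{\left(O,g \right)} = -28$ ($W{\left(O,g \right)} = 2 \left(-14\right) = -28$)
$f{\left(D \right)} = -17 - D$ ($f{\left(D \right)} = \left(-8 - 9\right) - D = -17 - D$)
$a{\left(q \right)} = -23$
$\left(a{\left(-10 \right)} + f{\left(-10 \right)}\right) W{\left(-11,-21 \right)} = \left(-23 - 7\right) \left(-28\right) = \left(-30\right) \left(-28\right) = 840$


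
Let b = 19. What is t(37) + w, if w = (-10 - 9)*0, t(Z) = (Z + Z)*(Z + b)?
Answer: 4144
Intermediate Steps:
t(Z) = 2*Z*(19 + Z) (t(Z) = (Z + Z)*(Z + 19) = (2*Z)*(19 + Z) = 2*Z*(19 + Z))
w = 0 (w = -19*0 = 0)
t(37) + w = 2*37*(19 + 37) + 0 = 2*37*56 + 0 = 4144 + 0 = 4144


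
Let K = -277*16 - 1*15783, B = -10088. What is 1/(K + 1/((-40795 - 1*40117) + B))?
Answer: -91000/1839565001 ≈ -4.9468e-5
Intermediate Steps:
K = -20215 (K = -4432 - 15783 = -20215)
1/(K + 1/((-40795 - 1*40117) + B)) = 1/(-20215 + 1/((-40795 - 1*40117) - 10088)) = 1/(-20215 + 1/((-40795 - 40117) - 10088)) = 1/(-20215 + 1/(-80912 - 10088)) = 1/(-20215 + 1/(-91000)) = 1/(-20215 - 1/91000) = 1/(-1839565001/91000) = -91000/1839565001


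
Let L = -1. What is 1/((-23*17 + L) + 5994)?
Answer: 1/5602 ≈ 0.00017851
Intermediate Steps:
1/((-23*17 + L) + 5994) = 1/((-23*17 - 1) + 5994) = 1/((-391 - 1) + 5994) = 1/(-392 + 5994) = 1/5602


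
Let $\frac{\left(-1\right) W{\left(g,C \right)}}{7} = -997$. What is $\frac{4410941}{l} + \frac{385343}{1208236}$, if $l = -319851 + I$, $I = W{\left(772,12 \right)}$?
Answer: $- \frac{1302223668745}{94505803448} \approx -13.779$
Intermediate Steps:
$W{\left(g,C \right)} = 6979$ ($W{\left(g,C \right)} = \left(-7\right) \left(-997\right) = 6979$)
$I = 6979$
$l = -312872$ ($l = -319851 + 6979 = -312872$)
$\frac{4410941}{l} + \frac{385343}{1208236} = \frac{4410941}{-312872} + \frac{385343}{1208236} = 4410941 \left(- \frac{1}{312872}\right) + 385343 \cdot \frac{1}{1208236} = - \frac{4410941}{312872} + \frac{385343}{1208236} = - \frac{1302223668745}{94505803448}$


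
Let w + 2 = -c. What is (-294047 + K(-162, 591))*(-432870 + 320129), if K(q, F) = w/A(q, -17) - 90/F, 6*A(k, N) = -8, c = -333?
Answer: 26145176463757/788 ≈ 3.3179e+10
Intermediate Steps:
A(k, N) = -4/3 (A(k, N) = (⅙)*(-8) = -4/3)
w = 331 (w = -2 - 1*(-333) = -2 + 333 = 331)
K(q, F) = -993/4 - 90/F (K(q, F) = 331/(-4/3) - 90/F = 331*(-¾) - 90/F = -993/4 - 90/F)
(-294047 + K(-162, 591))*(-432870 + 320129) = (-294047 + (-993/4 - 90/591))*(-432870 + 320129) = (-294047 + (-993/4 - 90*1/591))*(-112741) = (-294047 + (-993/4 - 30/197))*(-112741) = (-294047 - 195741/788)*(-112741) = -231904777/788*(-112741) = 26145176463757/788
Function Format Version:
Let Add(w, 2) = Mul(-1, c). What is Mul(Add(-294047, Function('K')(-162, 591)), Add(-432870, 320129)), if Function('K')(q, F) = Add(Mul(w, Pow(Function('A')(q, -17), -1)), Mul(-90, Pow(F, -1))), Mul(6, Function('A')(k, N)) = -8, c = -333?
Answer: Rational(26145176463757, 788) ≈ 3.3179e+10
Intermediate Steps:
Function('A')(k, N) = Rational(-4, 3) (Function('A')(k, N) = Mul(Rational(1, 6), -8) = Rational(-4, 3))
w = 331 (w = Add(-2, Mul(-1, -333)) = Add(-2, 333) = 331)
Function('K')(q, F) = Add(Rational(-993, 4), Mul(-90, Pow(F, -1))) (Function('K')(q, F) = Add(Mul(331, Pow(Rational(-4, 3), -1)), Mul(-90, Pow(F, -1))) = Add(Mul(331, Rational(-3, 4)), Mul(-90, Pow(F, -1))) = Add(Rational(-993, 4), Mul(-90, Pow(F, -1))))
Mul(Add(-294047, Function('K')(-162, 591)), Add(-432870, 320129)) = Mul(Add(-294047, Add(Rational(-993, 4), Mul(-90, Pow(591, -1)))), Add(-432870, 320129)) = Mul(Add(-294047, Add(Rational(-993, 4), Mul(-90, Rational(1, 591)))), -112741) = Mul(Add(-294047, Add(Rational(-993, 4), Rational(-30, 197))), -112741) = Mul(Add(-294047, Rational(-195741, 788)), -112741) = Mul(Rational(-231904777, 788), -112741) = Rational(26145176463757, 788)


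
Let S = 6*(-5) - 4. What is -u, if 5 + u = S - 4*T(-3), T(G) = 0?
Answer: 39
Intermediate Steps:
S = -34 (S = -30 - 4 = -34)
u = -39 (u = -5 + (-34 - 4*0) = -5 + (-34 + 0) = -5 - 34 = -39)
-u = -1*(-39) = 39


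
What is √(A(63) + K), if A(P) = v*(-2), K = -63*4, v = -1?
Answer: 5*I*√10 ≈ 15.811*I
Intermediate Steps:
K = -252
A(P) = 2 (A(P) = -1*(-2) = 2)
√(A(63) + K) = √(2 - 252) = √(-250) = 5*I*√10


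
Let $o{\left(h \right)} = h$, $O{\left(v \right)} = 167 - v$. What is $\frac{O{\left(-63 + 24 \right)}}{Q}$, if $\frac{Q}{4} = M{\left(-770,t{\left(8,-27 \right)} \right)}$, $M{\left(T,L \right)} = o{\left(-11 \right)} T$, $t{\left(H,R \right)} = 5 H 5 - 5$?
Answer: $\frac{103}{16940} \approx 0.0060803$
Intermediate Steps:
$t{\left(H,R \right)} = -5 + 25 H$ ($t{\left(H,R \right)} = 5 \cdot 5 H - 5 = 25 H - 5 = -5 + 25 H$)
$M{\left(T,L \right)} = - 11 T$
$Q = 33880$ ($Q = 4 \left(\left(-11\right) \left(-770\right)\right) = 4 \cdot 8470 = 33880$)
$\frac{O{\left(-63 + 24 \right)}}{Q} = \frac{167 - \left(-63 + 24\right)}{33880} = \left(167 - -39\right) \frac{1}{33880} = \left(167 + 39\right) \frac{1}{33880} = 206 \cdot \frac{1}{33880} = \frac{103}{16940}$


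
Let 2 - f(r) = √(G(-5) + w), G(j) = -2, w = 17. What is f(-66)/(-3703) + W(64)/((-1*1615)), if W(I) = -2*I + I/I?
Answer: 467051/5980345 + √15/3703 ≈ 0.079144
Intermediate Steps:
f(r) = 2 - √15 (f(r) = 2 - √(-2 + 17) = 2 - √15)
W(I) = 1 - 2*I (W(I) = -2*I + 1 = 1 - 2*I)
f(-66)/(-3703) + W(64)/((-1*1615)) = (2 - √15)/(-3703) + (1 - 2*64)/((-1*1615)) = (2 - √15)*(-1/3703) + (1 - 128)/(-1615) = (-2/3703 + √15/3703) - 127*(-1/1615) = (-2/3703 + √15/3703) + 127/1615 = 467051/5980345 + √15/3703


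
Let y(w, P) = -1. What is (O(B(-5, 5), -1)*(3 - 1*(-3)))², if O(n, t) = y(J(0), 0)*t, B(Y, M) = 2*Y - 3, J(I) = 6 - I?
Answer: 36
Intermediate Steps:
B(Y, M) = -3 + 2*Y
O(n, t) = -t
(O(B(-5, 5), -1)*(3 - 1*(-3)))² = ((-1*(-1))*(3 - 1*(-3)))² = (1*(3 + 3))² = (1*6)² = 6² = 36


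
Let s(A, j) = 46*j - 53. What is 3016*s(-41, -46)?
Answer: -6541704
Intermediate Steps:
s(A, j) = -53 + 46*j
3016*s(-41, -46) = 3016*(-53 + 46*(-46)) = 3016*(-53 - 2116) = 3016*(-2169) = -6541704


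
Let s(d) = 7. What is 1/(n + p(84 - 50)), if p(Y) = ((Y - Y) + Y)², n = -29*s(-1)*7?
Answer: -1/265 ≈ -0.0037736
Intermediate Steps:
n = -1421 (n = -29*7*7 = -203*7 = -1421)
p(Y) = Y² (p(Y) = (0 + Y)² = Y²)
1/(n + p(84 - 50)) = 1/(-1421 + (84 - 50)²) = 1/(-1421 + 34²) = 1/(-1421 + 1156) = 1/(-265) = -1/265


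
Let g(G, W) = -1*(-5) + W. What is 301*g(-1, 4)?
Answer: 2709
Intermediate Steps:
g(G, W) = 5 + W
301*g(-1, 4) = 301*(5 + 4) = 301*9 = 2709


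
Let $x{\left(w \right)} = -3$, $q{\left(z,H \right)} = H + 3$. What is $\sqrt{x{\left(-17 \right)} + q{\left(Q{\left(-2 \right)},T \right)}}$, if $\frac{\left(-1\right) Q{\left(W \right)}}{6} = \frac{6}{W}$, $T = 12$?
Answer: $2 \sqrt{3} \approx 3.4641$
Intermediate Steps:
$Q{\left(W \right)} = - \frac{36}{W}$ ($Q{\left(W \right)} = - 6 \frac{6}{W} = - \frac{36}{W}$)
$q{\left(z,H \right)} = 3 + H$
$\sqrt{x{\left(-17 \right)} + q{\left(Q{\left(-2 \right)},T \right)}} = \sqrt{-3 + \left(3 + 12\right)} = \sqrt{-3 + 15} = \sqrt{12} = 2 \sqrt{3}$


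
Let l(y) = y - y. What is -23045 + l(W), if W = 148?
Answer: -23045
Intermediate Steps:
l(y) = 0
-23045 + l(W) = -23045 + 0 = -23045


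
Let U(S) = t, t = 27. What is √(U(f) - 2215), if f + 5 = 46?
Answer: 2*I*√547 ≈ 46.776*I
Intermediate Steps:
f = 41 (f = -5 + 46 = 41)
U(S) = 27
√(U(f) - 2215) = √(27 - 2215) = √(-2188) = 2*I*√547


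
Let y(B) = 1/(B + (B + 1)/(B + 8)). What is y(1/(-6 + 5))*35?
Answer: -35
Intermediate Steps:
y(B) = 1/(B + (1 + B)/(8 + B))
y(1/(-6 + 5))*35 = ((8 + 1/(-6 + 5))/(1 + (1/(-6 + 5))² + 9/(-6 + 5)))*35 = ((8 + 1/(-1))/(1 + (1/(-1))² + 9/(-1)))*35 = ((8 - 1)/(1 + (-1)² + 9*(-1)))*35 = (7/(1 + 1 - 9))*35 = (7/(-7))*35 = -⅐*7*35 = -1*35 = -35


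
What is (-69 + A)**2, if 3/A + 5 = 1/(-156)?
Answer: 2954683449/609961 ≈ 4844.1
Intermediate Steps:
A = -468/781 (A = 3/(-5 + 1/(-156)) = 3/(-5 - 1/156) = 3/(-781/156) = 3*(-156/781) = -468/781 ≈ -0.59923)
(-69 + A)**2 = (-69 - 468/781)**2 = (-54357/781)**2 = 2954683449/609961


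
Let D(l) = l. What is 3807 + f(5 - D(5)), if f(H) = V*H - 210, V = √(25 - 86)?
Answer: 3597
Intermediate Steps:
V = I*√61 (V = √(-61) = I*√61 ≈ 7.8102*I)
f(H) = -210 + I*H*√61 (f(H) = (I*√61)*H - 210 = I*H*√61 - 210 = -210 + I*H*√61)
3807 + f(5 - D(5)) = 3807 + (-210 + I*(5 - 1*5)*√61) = 3807 + (-210 + I*(5 - 5)*√61) = 3807 + (-210 + I*0*√61) = 3807 + (-210 + 0) = 3807 - 210 = 3597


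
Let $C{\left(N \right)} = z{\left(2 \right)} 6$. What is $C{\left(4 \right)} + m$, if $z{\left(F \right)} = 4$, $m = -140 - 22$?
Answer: $-138$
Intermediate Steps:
$m = -162$ ($m = -140 - 22 = -162$)
$C{\left(N \right)} = 24$ ($C{\left(N \right)} = 4 \cdot 6 = 24$)
$C{\left(4 \right)} + m = 24 - 162 = -138$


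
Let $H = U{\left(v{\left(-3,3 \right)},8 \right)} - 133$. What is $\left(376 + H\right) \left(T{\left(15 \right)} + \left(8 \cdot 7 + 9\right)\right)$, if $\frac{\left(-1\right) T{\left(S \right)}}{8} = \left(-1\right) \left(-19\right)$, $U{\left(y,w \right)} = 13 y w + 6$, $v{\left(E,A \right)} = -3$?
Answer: $5481$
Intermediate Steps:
$U{\left(y,w \right)} = 6 + 13 w y$ ($U{\left(y,w \right)} = 13 w y + 6 = 6 + 13 w y$)
$T{\left(S \right)} = -152$ ($T{\left(S \right)} = - 8 \left(\left(-1\right) \left(-19\right)\right) = \left(-8\right) 19 = -152$)
$H = -439$ ($H = \left(6 + 13 \cdot 8 \left(-3\right)\right) - 133 = \left(6 - 312\right) - 133 = -306 - 133 = -439$)
$\left(376 + H\right) \left(T{\left(15 \right)} + \left(8 \cdot 7 + 9\right)\right) = \left(376 - 439\right) \left(-152 + \left(8 \cdot 7 + 9\right)\right) = - 63 \left(-152 + \left(56 + 9\right)\right) = - 63 \left(-152 + 65\right) = \left(-63\right) \left(-87\right) = 5481$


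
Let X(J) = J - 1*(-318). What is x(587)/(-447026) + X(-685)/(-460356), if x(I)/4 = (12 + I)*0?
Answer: 367/460356 ≈ 0.00079721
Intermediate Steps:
x(I) = 0 (x(I) = 4*((12 + I)*0) = 4*0 = 0)
X(J) = 318 + J (X(J) = J + 318 = 318 + J)
x(587)/(-447026) + X(-685)/(-460356) = 0/(-447026) + (318 - 685)/(-460356) = 0*(-1/447026) - 367*(-1/460356) = 0 + 367/460356 = 367/460356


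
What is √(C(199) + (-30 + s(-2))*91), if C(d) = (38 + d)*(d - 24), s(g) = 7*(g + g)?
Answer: √36197 ≈ 190.26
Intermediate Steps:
s(g) = 14*g (s(g) = 7*(2*g) = 14*g)
C(d) = (-24 + d)*(38 + d) (C(d) = (38 + d)*(-24 + d) = (-24 + d)*(38 + d))
√(C(199) + (-30 + s(-2))*91) = √((-912 + 199² + 14*199) + (-30 + 14*(-2))*91) = √((-912 + 39601 + 2786) + (-30 - 28)*91) = √(41475 - 58*91) = √(41475 - 5278) = √36197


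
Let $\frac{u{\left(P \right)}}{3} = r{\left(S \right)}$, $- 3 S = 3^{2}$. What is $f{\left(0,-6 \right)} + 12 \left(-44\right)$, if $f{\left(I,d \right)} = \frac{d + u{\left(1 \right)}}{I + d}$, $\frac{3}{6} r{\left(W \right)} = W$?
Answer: $-524$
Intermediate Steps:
$S = -3$ ($S = - \frac{3^{2}}{3} = \left(- \frac{1}{3}\right) 9 = -3$)
$r{\left(W \right)} = 2 W$
$u{\left(P \right)} = -18$ ($u{\left(P \right)} = 3 \cdot 2 \left(-3\right) = 3 \left(-6\right) = -18$)
$f{\left(I,d \right)} = \frac{-18 + d}{I + d}$ ($f{\left(I,d \right)} = \frac{d - 18}{I + d} = \frac{-18 + d}{I + d}$)
$f{\left(0,-6 \right)} + 12 \left(-44\right) = \frac{-18 - 6}{0 - 6} + 12 \left(-44\right) = \frac{1}{-6} \left(-24\right) - 528 = \left(- \frac{1}{6}\right) \left(-24\right) - 528 = 4 - 528 = -524$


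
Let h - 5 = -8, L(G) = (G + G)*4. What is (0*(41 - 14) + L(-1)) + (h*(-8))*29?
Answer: 688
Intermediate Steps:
L(G) = 8*G (L(G) = (2*G)*4 = 8*G)
h = -3 (h = 5 - 8 = -3)
(0*(41 - 14) + L(-1)) + (h*(-8))*29 = (0*(41 - 14) + 8*(-1)) - 3*(-8)*29 = (0*27 - 8) + 24*29 = (0 - 8) + 696 = -8 + 696 = 688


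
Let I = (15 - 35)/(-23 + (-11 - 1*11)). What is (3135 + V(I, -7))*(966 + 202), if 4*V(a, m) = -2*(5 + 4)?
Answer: 3656424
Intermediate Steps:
I = 4/9 (I = -20/(-23 + (-11 - 11)) = -20/(-23 - 22) = -20/(-45) = -20*(-1/45) = 4/9 ≈ 0.44444)
V(a, m) = -9/2 (V(a, m) = (-2*(5 + 4))/4 = (-2*9)/4 = (¼)*(-18) = -9/2)
(3135 + V(I, -7))*(966 + 202) = (3135 - 9/2)*(966 + 202) = (6261/2)*1168 = 3656424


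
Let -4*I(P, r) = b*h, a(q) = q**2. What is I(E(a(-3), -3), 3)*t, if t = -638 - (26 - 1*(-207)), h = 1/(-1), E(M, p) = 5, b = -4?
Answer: 871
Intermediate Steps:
h = -1
t = -871 (t = -638 - (26 + 207) = -638 - 1*233 = -638 - 233 = -871)
I(P, r) = -1 (I(P, r) = -(-1)*(-1) = -1/4*4 = -1)
I(E(a(-3), -3), 3)*t = -1*(-871) = 871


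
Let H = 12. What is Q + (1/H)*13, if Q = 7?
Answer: 97/12 ≈ 8.0833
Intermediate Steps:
Q + (1/H)*13 = 7 + (1/12)*13 = 7 + 13/12 = 97/12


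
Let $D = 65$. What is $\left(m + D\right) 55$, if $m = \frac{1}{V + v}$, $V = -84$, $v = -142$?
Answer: $\frac{807895}{226} \approx 3574.8$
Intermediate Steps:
$m = - \frac{1}{226}$ ($m = \frac{1}{-84 - 142} = \frac{1}{-226} = - \frac{1}{226} \approx -0.0044248$)
$\left(m + D\right) 55 = \left(- \frac{1}{226} + 65\right) 55 = \frac{14689}{226} \cdot 55 = \frac{807895}{226}$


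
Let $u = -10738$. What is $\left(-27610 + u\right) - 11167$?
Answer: $-49515$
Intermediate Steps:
$\left(-27610 + u\right) - 11167 = \left(-27610 - 10738\right) - 11167 = -38348 - 11167 = -49515$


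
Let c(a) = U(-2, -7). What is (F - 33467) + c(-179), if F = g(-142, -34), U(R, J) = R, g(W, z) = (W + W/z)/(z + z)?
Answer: -38687821/1156 ≈ -33467.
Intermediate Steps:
g(W, z) = (W + W/z)/(2*z) (g(W, z) = (W + W/z)/((2*z)) = (W + W/z)*(1/(2*z)) = (W + W/z)/(2*z))
c(a) = -2
F = 2343/1156 (F = (½)*(-142)*(1 - 34)/(-34)² = (½)*(-142)*(1/1156)*(-33) = 2343/1156 ≈ 2.0268)
(F - 33467) + c(-179) = (2343/1156 - 33467) - 2 = -38685509/1156 - 2 = -38687821/1156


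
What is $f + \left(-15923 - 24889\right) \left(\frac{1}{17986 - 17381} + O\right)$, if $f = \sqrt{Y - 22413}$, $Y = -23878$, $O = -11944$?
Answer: $\frac{294912368628}{605} + i \sqrt{46291} \approx 4.8746 \cdot 10^{8} + 215.15 i$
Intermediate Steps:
$f = i \sqrt{46291}$ ($f = \sqrt{-23878 - 22413} = \sqrt{-46291} = i \sqrt{46291} \approx 215.15 i$)
$f + \left(-15923 - 24889\right) \left(\frac{1}{17986 - 17381} + O\right) = i \sqrt{46291} + \left(-15923 - 24889\right) \left(\frac{1}{17986 - 17381} - 11944\right) = i \sqrt{46291} - 40812 \left(\frac{1}{605} - 11944\right) = i \sqrt{46291} - - \frac{294912368628}{605} = i \sqrt{46291} + \frac{294912368628}{605} = \frac{294912368628}{605} + i \sqrt{46291}$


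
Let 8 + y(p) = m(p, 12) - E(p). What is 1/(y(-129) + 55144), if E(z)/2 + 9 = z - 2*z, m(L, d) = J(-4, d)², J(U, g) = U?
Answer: 1/54912 ≈ 1.8211e-5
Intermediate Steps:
m(L, d) = 16 (m(L, d) = (-4)² = 16)
E(z) = -18 - 2*z (E(z) = -18 + 2*(z - 2*z) = -18 + 2*(-z) = -18 - 2*z)
y(p) = 26 + 2*p (y(p) = -8 + (16 - (-18 - 2*p)) = -8 + (16 + (18 + 2*p)) = -8 + (34 + 2*p) = 26 + 2*p)
1/(y(-129) + 55144) = 1/((26 + 2*(-129)) + 55144) = 1/((26 - 258) + 55144) = 1/(-232 + 55144) = 1/54912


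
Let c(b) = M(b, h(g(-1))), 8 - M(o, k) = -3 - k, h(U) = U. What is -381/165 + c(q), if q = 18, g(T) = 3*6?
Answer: 1468/55 ≈ 26.691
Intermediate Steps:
g(T) = 18
M(o, k) = 11 + k (M(o, k) = 8 - (-3 - k) = 8 + (3 + k) = 11 + k)
c(b) = 29 (c(b) = 11 + 18 = 29)
-381/165 + c(q) = -381/165 + 29 = -381*1/165 + 29 = -127/55 + 29 = 1468/55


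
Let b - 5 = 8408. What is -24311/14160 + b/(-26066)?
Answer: -376409303/184547280 ≈ -2.0396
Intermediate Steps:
b = 8413 (b = 5 + 8408 = 8413)
-24311/14160 + b/(-26066) = -24311/14160 + 8413/(-26066) = -24311*1/14160 + 8413*(-1/26066) = -24311/14160 - 8413/26066 = -376409303/184547280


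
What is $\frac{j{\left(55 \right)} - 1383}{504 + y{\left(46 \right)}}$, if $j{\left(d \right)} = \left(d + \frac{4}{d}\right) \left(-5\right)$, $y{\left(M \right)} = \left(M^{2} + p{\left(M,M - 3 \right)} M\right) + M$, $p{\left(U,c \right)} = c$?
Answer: $- \frac{9121}{25542} \approx -0.3571$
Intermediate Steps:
$y{\left(M \right)} = M + M^{2} + M \left(-3 + M\right)$ ($y{\left(M \right)} = \left(M^{2} + \left(M - 3\right) M\right) + M = \left(M^{2} + \left(-3 + M\right) M\right) + M = \left(M^{2} + M \left(-3 + M\right)\right) + M = M + M^{2} + M \left(-3 + M\right)$)
$j{\left(d \right)} = - \frac{20}{d} - 5 d$
$\frac{j{\left(55 \right)} - 1383}{504 + y{\left(46 \right)}} = \frac{\left(- \frac{20}{55} - 275\right) - 1383}{504 + 2 \cdot 46 \left(-1 + 46\right)} = \frac{\left(\left(-20\right) \frac{1}{55} - 275\right) - 1383}{504 + 2 \cdot 46 \cdot 45} = \frac{\left(- \frac{4}{11} - 275\right) - 1383}{504 + 4140} = \frac{- \frac{3029}{11} - 1383}{4644} = \left(- \frac{18242}{11}\right) \frac{1}{4644} = - \frac{9121}{25542}$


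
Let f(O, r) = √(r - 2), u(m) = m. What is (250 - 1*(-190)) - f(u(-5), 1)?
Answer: 440 - I ≈ 440.0 - 1.0*I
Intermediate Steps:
f(O, r) = √(-2 + r)
(250 - 1*(-190)) - f(u(-5), 1) = (250 - 1*(-190)) - √(-2 + 1) = (250 + 190) - √(-1) = 440 - I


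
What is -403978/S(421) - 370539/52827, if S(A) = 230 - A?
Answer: 7090057619/3363319 ≈ 2108.1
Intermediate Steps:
-403978/S(421) - 370539/52827 = -403978/(230 - 1*421) - 370539/52827 = -403978/(230 - 421) - 370539*1/52827 = -403978/(-191) - 123513/17609 = -403978*(-1/191) - 123513/17609 = 403978/191 - 123513/17609 = 7090057619/3363319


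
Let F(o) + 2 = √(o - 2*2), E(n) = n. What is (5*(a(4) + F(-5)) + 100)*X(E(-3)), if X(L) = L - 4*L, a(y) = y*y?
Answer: 1530 + 135*I ≈ 1530.0 + 135.0*I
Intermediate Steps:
a(y) = y²
F(o) = -2 + √(-4 + o) (F(o) = -2 + √(o - 2*2) = -2 + √(o - 4) = -2 + √(-4 + o))
X(L) = -3*L (X(L) = L - 4*L = -3*L)
(5*(a(4) + F(-5)) + 100)*X(E(-3)) = (5*(4² + (-2 + √(-4 - 5))) + 100)*(-3*(-3)) = (5*(16 + (-2 + √(-9))) + 100)*9 = (5*(16 + (-2 + 3*I)) + 100)*9 = (5*(14 + 3*I) + 100)*9 = ((70 + 15*I) + 100)*9 = (170 + 15*I)*9 = 1530 + 135*I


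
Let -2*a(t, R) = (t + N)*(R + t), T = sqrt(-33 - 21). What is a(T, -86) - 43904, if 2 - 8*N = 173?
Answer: -358369/8 + 2577*I*sqrt(6)/16 ≈ -44796.0 + 394.52*I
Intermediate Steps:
N = -171/8 (N = 1/4 - 1/8*173 = 1/4 - 173/8 = -171/8 ≈ -21.375)
T = 3*I*sqrt(6) (T = sqrt(-54) = 3*I*sqrt(6) ≈ 7.3485*I)
a(t, R) = -(-171/8 + t)*(R + t)/2 (a(t, R) = -(t - 171/8)*(R + t)/2 = -(-171/8 + t)*(R + t)/2)
a(T, -86) - 43904 = (-(3*I*sqrt(6))**2/2 + (171/16)*(-86) + 171*(3*I*sqrt(6))/16 - 1/2*(-86)*3*I*sqrt(6)) - 43904 = (-1/2*(-54) - 7353/8 + 513*I*sqrt(6)/16 + 129*I*sqrt(6)) - 43904 = (27 - 7353/8 + 513*I*sqrt(6)/16 + 129*I*sqrt(6)) - 43904 = (-7137/8 + 2577*I*sqrt(6)/16) - 43904 = -358369/8 + 2577*I*sqrt(6)/16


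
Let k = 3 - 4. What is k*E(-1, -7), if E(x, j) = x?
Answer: 1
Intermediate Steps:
k = -1
k*E(-1, -7) = -1*(-1) = 1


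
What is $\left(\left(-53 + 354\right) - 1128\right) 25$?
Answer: $-20675$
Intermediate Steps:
$\left(\left(-53 + 354\right) - 1128\right) 25 = \left(301 - 1128\right) 25 = \left(-827\right) 25 = -20675$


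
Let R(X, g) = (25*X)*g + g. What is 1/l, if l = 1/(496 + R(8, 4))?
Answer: 1300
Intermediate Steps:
R(X, g) = g + 25*X*g (R(X, g) = 25*X*g + g = g + 25*X*g)
l = 1/1300 (l = 1/(496 + 4*(1 + 25*8)) = 1/(496 + 4*(1 + 200)) = 1/(496 + 4*201) = 1/(496 + 804) = 1/1300 ≈ 0.00076923)
1/l = 1/(1/1300) = 1300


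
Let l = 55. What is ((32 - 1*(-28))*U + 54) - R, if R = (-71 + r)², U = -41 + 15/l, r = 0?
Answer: -81737/11 ≈ -7430.6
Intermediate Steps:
U = -448/11 (U = -41 + 15/55 = -41 + 15*(1/55) = -41 + 3/11 = -448/11 ≈ -40.727)
R = 5041 (R = (-71 + 0)² = (-71)² = 5041)
((32 - 1*(-28))*U + 54) - R = ((32 - 1*(-28))*(-448/11) + 54) - 1*5041 = ((32 + 28)*(-448/11) + 54) - 5041 = (60*(-448/11) + 54) - 5041 = (-26880/11 + 54) - 5041 = -26286/11 - 5041 = -81737/11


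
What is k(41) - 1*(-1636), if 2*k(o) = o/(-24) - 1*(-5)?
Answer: 78607/48 ≈ 1637.6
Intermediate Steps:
k(o) = 5/2 - o/48 (k(o) = (o/(-24) - 1*(-5))/2 = (o*(-1/24) + 5)/2 = (-o/24 + 5)/2 = (5 - o/24)/2 = 5/2 - o/48)
k(41) - 1*(-1636) = (5/2 - 1/48*41) - 1*(-1636) = (5/2 - 41/48) + 1636 = 79/48 + 1636 = 78607/48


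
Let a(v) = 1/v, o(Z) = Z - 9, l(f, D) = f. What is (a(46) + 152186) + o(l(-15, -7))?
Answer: 6999453/46 ≈ 1.5216e+5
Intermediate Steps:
o(Z) = -9 + Z
(a(46) + 152186) + o(l(-15, -7)) = (1/46 + 152186) + (-9 - 15) = (1/46 + 152186) - 24 = 7000557/46 - 24 = 6999453/46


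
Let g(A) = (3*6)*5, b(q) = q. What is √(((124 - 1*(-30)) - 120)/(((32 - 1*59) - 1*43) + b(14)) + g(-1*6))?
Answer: √17521/14 ≈ 9.4548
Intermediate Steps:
g(A) = 90 (g(A) = 18*5 = 90)
√(((124 - 1*(-30)) - 120)/(((32 - 1*59) - 1*43) + b(14)) + g(-1*6)) = √(((124 - 1*(-30)) - 120)/(((32 - 1*59) - 1*43) + 14) + 90) = √(((124 + 30) - 120)/(((32 - 59) - 43) + 14) + 90) = √((154 - 120)/((-27 - 43) + 14) + 90) = √(34/(-70 + 14) + 90) = √(34/(-56) + 90) = √(34*(-1/56) + 90) = √(-17/28 + 90) = √(2503/28) = √17521/14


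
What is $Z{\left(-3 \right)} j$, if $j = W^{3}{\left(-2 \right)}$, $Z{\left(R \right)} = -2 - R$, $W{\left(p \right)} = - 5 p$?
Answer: $1000$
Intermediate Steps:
$j = 1000$ ($j = \left(\left(-5\right) \left(-2\right)\right)^{3} = 10^{3} = 1000$)
$Z{\left(-3 \right)} j = \left(-2 - -3\right) 1000 = \left(-2 + 3\right) 1000 = 1 \cdot 1000 = 1000$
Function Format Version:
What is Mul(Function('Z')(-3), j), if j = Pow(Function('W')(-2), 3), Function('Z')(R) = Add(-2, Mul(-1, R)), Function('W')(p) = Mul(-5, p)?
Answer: 1000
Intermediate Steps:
j = 1000 (j = Pow(Mul(-5, -2), 3) = Pow(10, 3) = 1000)
Mul(Function('Z')(-3), j) = Mul(Add(-2, Mul(-1, -3)), 1000) = Mul(Add(-2, 3), 1000) = Mul(1, 1000) = 1000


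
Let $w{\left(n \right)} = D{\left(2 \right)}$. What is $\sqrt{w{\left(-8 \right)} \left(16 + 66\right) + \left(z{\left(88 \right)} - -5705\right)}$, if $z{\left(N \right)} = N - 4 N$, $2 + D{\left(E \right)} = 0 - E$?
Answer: $\sqrt{5113} \approx 71.505$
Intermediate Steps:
$D{\left(E \right)} = -2 - E$ ($D{\left(E \right)} = -2 + \left(0 - E\right) = -2 - E$)
$w{\left(n \right)} = -4$ ($w{\left(n \right)} = -2 - 2 = -4$)
$z{\left(N \right)} = - 3 N$
$\sqrt{w{\left(-8 \right)} \left(16 + 66\right) + \left(z{\left(88 \right)} - -5705\right)} = \sqrt{- 4 \left(16 + 66\right) - -5441} = \sqrt{\left(-4\right) 82 + \left(-264 + 5705\right)} = \sqrt{-328 + 5441} = \sqrt{5113}$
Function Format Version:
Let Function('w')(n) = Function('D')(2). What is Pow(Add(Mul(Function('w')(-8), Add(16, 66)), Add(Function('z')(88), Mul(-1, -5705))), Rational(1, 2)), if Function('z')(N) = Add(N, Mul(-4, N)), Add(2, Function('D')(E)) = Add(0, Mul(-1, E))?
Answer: Pow(5113, Rational(1, 2)) ≈ 71.505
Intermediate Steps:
Function('D')(E) = Add(-2, Mul(-1, E)) (Function('D')(E) = Add(-2, Add(0, Mul(-1, E))) = Add(-2, Mul(-1, E)))
Function('w')(n) = -4 (Function('w')(n) = Add(-2, Mul(-1, 2)) = Add(-2, -2) = -4)
Function('z')(N) = Mul(-3, N)
Pow(Add(Mul(Function('w')(-8), Add(16, 66)), Add(Function('z')(88), Mul(-1, -5705))), Rational(1, 2)) = Pow(Add(Mul(-4, Add(16, 66)), Add(Mul(-3, 88), Mul(-1, -5705))), Rational(1, 2)) = Pow(Add(Mul(-4, 82), Add(-264, 5705)), Rational(1, 2)) = Pow(Add(-328, 5441), Rational(1, 2)) = Pow(5113, Rational(1, 2))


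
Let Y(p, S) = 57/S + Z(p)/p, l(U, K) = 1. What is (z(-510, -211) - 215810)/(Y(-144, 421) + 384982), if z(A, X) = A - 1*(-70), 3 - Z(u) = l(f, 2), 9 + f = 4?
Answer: -6554970000/11669578067 ≈ -0.56171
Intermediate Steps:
f = -5 (f = -9 + 4 = -5)
Z(u) = 2 (Z(u) = 3 - 1*1 = 3 - 1 = 2)
z(A, X) = 70 + A (z(A, X) = A + 70 = 70 + A)
Y(p, S) = 2/p + 57/S (Y(p, S) = 57/S + 2/p = 2/p + 57/S)
(z(-510, -211) - 215810)/(Y(-144, 421) + 384982) = ((70 - 510) - 215810)/((2/(-144) + 57/421) + 384982) = (-440 - 215810)/((2*(-1/144) + 57*(1/421)) + 384982) = -216250/((-1/72 + 57/421) + 384982) = -216250/(3683/30312 + 384982) = -216250/11669578067/30312 = -216250*30312/11669578067 = -6554970000/11669578067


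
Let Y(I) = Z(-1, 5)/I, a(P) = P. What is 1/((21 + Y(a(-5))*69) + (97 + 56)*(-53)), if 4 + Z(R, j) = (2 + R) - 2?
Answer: -1/8019 ≈ -0.00012470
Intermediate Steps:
Z(R, j) = -4 + R (Z(R, j) = -4 + ((2 + R) - 2) = -4 + R)
Y(I) = -5/I (Y(I) = (-4 - 1)/I = -5/I)
1/((21 + Y(a(-5))*69) + (97 + 56)*(-53)) = 1/((21 - 5/(-5)*69) + (97 + 56)*(-53)) = 1/((21 - 5*(-⅕)*69) + 153*(-53)) = 1/((21 + 1*69) - 8109) = 1/((21 + 69) - 8109) = 1/(90 - 8109) = 1/(-8019) = -1/8019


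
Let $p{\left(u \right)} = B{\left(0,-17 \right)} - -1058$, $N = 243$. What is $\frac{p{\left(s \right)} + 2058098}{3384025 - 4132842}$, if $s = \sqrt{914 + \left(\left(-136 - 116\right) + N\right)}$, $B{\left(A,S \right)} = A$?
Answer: $- \frac{2059156}{748817} \approx -2.7499$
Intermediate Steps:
$s = \sqrt{905}$ ($s = \sqrt{914 + \left(\left(-136 - 116\right) + 243\right)} = \sqrt{914 + \left(-252 + 243\right)} = \sqrt{914 - 9} = \sqrt{905} \approx 30.083$)
$p{\left(u \right)} = 1058$ ($p{\left(u \right)} = 0 - -1058 = 0 + 1058 = 1058$)
$\frac{p{\left(s \right)} + 2058098}{3384025 - 4132842} = \frac{1058 + 2058098}{3384025 - 4132842} = \frac{2059156}{-748817} = 2059156 \left(- \frac{1}{748817}\right) = - \frac{2059156}{748817}$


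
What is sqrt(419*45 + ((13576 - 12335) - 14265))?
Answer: 7*sqrt(119) ≈ 76.361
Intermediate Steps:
sqrt(419*45 + ((13576 - 12335) - 14265)) = sqrt(18855 + (1241 - 14265)) = sqrt(18855 - 13024) = sqrt(5831) = 7*sqrt(119)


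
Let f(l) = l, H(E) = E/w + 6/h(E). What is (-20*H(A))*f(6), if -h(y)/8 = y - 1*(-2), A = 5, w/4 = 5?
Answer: -120/7 ≈ -17.143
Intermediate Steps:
w = 20 (w = 4*5 = 20)
h(y) = -16 - 8*y (h(y) = -8*(y - 1*(-2)) = -8*(y + 2) = -8*(2 + y) = -16 - 8*y)
H(E) = 6/(-16 - 8*E) + E/20 (H(E) = E/20 + 6/(-16 - 8*E) = 6/(-16 - 8*E) + E/20)
(-20*H(A))*f(6) = -(-15 + 5*(2 + 5))/(2 + 5)*6 = -(-15 + 5*7)/7*6 = -(-15 + 35)/7*6 = -20/7*6 = -120/7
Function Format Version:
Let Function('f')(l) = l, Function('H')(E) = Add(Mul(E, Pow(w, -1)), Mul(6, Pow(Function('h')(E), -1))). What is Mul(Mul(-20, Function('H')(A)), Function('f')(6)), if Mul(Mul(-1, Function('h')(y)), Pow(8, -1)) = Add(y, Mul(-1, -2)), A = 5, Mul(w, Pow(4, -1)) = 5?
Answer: Rational(-120, 7) ≈ -17.143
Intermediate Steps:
w = 20 (w = Mul(4, 5) = 20)
Function('h')(y) = Add(-16, Mul(-8, y)) (Function('h')(y) = Mul(-8, Add(y, Mul(-1, -2))) = Mul(-8, Add(y, 2)) = Mul(-8, Add(2, y)) = Add(-16, Mul(-8, y)))
Function('H')(E) = Add(Mul(6, Pow(Add(-16, Mul(-8, E)), -1)), Mul(Rational(1, 20), E)) (Function('H')(E) = Add(Mul(E, Pow(20, -1)), Mul(6, Pow(Add(-16, Mul(-8, E)), -1))) = Add(Mul(E, Rational(1, 20)), Mul(6, Pow(Add(-16, Mul(-8, E)), -1))) = Add(Mul(Rational(1, 20), E), Mul(6, Pow(Add(-16, Mul(-8, E)), -1))) = Add(Mul(6, Pow(Add(-16, Mul(-8, E)), -1)), Mul(Rational(1, 20), E)))
Mul(Mul(-20, Function('H')(A)), Function('f')(6)) = Mul(Mul(-20, Mul(Rational(1, 20), Pow(Add(2, 5), -1), Add(-15, Mul(5, Add(2, 5))))), 6) = Mul(Mul(-20, Mul(Rational(1, 20), Pow(7, -1), Add(-15, Mul(5, 7)))), 6) = Mul(Mul(-20, Mul(Rational(1, 20), Rational(1, 7), Add(-15, 35))), 6) = Mul(Mul(-20, Mul(Rational(1, 20), Rational(1, 7), 20)), 6) = Mul(Mul(-20, Rational(1, 7)), 6) = Mul(Rational(-20, 7), 6) = Rational(-120, 7)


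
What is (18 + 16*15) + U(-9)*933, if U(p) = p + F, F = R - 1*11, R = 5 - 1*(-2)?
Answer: -11871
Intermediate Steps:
R = 7 (R = 5 + 2 = 7)
F = -4 (F = 7 - 1*11 = 7 - 11 = -4)
U(p) = -4 + p (U(p) = p - 4 = -4 + p)
(18 + 16*15) + U(-9)*933 = (18 + 16*15) + (-4 - 9)*933 = (18 + 240) - 13*933 = 258 - 12129 = -11871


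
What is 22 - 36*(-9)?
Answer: 346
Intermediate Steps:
22 - 36*(-9) = 22 + 324 = 346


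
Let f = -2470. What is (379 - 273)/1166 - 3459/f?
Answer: 40519/27170 ≈ 1.4913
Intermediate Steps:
(379 - 273)/1166 - 3459/f = (379 - 273)/1166 - 3459/(-2470) = 106*(1/1166) - 3459*(-1/2470) = 1/11 + 3459/2470 = 40519/27170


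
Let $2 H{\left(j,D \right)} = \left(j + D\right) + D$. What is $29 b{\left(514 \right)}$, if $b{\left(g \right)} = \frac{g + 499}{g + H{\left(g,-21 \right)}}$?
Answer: $\frac{29377}{750} \approx 39.169$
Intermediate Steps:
$H{\left(j,D \right)} = D + \frac{j}{2}$ ($H{\left(j,D \right)} = \frac{\left(j + D\right) + D}{2} = \frac{\left(D + j\right) + D}{2} = \frac{j + 2 D}{2} = D + \frac{j}{2}$)
$b{\left(g \right)} = \frac{499 + g}{-21 + \frac{3 g}{2}}$ ($b{\left(g \right)} = \frac{g + 499}{g + \left(-21 + \frac{g}{2}\right)} = \frac{499 + g}{-21 + \frac{3 g}{2}}$)
$29 b{\left(514 \right)} = 29 \frac{2 \left(499 + 514\right)}{3 \left(-14 + 514\right)} = 29 \cdot \frac{2}{3} \cdot \frac{1}{500} \cdot 1013 = 29 \cdot \frac{1013}{750} = \frac{29377}{750}$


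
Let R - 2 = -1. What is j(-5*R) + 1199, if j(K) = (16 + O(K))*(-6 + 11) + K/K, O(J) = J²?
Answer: 1405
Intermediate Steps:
R = 1 (R = 2 - 1 = 1)
j(K) = 81 + 5*K² (j(K) = (16 + K²)*(-6 + 11) + K/K = (16 + K²)*5 + 1 = (80 + 5*K²) + 1 = 81 + 5*K²)
j(-5*R) + 1199 = (81 + 5*(-5*1)²) + 1199 = (81 + 5*(-5)²) + 1199 = (81 + 5*25) + 1199 = (81 + 125) + 1199 = 206 + 1199 = 1405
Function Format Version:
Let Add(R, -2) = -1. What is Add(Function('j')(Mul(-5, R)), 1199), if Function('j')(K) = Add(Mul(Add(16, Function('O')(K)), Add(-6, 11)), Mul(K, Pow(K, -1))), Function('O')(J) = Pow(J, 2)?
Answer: 1405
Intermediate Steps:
R = 1 (R = Add(2, -1) = 1)
Function('j')(K) = Add(81, Mul(5, Pow(K, 2))) (Function('j')(K) = Add(Mul(Add(16, Pow(K, 2)), Add(-6, 11)), Mul(K, Pow(K, -1))) = Add(Mul(Add(16, Pow(K, 2)), 5), 1) = Add(Add(80, Mul(5, Pow(K, 2))), 1) = Add(81, Mul(5, Pow(K, 2))))
Add(Function('j')(Mul(-5, R)), 1199) = Add(Add(81, Mul(5, Pow(Mul(-5, 1), 2))), 1199) = Add(Add(81, Mul(5, Pow(-5, 2))), 1199) = Add(Add(81, Mul(5, 25)), 1199) = Add(Add(81, 125), 1199) = Add(206, 1199) = 1405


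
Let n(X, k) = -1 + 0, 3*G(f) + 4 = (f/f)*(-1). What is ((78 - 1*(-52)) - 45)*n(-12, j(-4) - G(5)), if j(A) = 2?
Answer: -85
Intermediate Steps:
G(f) = -5/3 (G(f) = -4/3 + ((f/f)*(-1))/3 = -4/3 + (1*(-1))/3 = -4/3 + (⅓)*(-1) = -4/3 - ⅓ = -5/3)
n(X, k) = -1
((78 - 1*(-52)) - 45)*n(-12, j(-4) - G(5)) = ((78 - 1*(-52)) - 45)*(-1) = ((78 + 52) - 45)*(-1) = (130 - 45)*(-1) = 85*(-1) = -85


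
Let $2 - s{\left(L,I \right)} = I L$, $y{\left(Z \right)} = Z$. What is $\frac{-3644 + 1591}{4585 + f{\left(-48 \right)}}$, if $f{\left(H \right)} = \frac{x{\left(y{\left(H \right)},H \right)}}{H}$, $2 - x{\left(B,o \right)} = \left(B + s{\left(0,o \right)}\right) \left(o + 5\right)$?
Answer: $- \frac{12318}{27757} \approx -0.44378$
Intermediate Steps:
$s{\left(L,I \right)} = 2 - I L$
$x{\left(B,o \right)} = 2 - \left(2 + B\right) \left(5 + o\right)$ ($x{\left(B,o \right)} = 2 - \left(B - \left(-2 + o 0\right)\right) \left(o + 5\right) = 2 - \left(B + \left(2 + 0\right)\right) \left(5 + o\right) = 2 - \left(B + 2\right) \left(5 + o\right) = 2 - \left(2 + B\right) \left(5 + o\right)$)
$f{\left(H \right)} = \frac{-8 - H^{2} - 7 H}{H}$ ($f{\left(H \right)} = \frac{-8 - 5 H - 2 H - H H}{H} = \frac{-8 - 5 H - 2 H - H^{2}}{H} = \frac{-8 - H^{2} - 7 H}{H}$)
$\frac{-3644 + 1591}{4585 + f{\left(-48 \right)}} = \frac{-3644 + 1591}{4585 - \left(-41 - \frac{1}{6}\right)} = - \frac{2053}{4585 - - \frac{247}{6}} = - \frac{2053}{4585 + \left(-7 + 48 + \frac{1}{6}\right)} = - \frac{2053}{4585 + \frac{247}{6}} = - \frac{2053}{\frac{27757}{6}} = \left(-2053\right) \frac{6}{27757} = - \frac{12318}{27757}$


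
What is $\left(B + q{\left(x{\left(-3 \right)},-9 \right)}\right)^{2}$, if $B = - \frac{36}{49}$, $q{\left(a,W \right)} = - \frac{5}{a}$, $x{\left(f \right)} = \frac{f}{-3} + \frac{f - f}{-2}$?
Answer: $\frac{78961}{2401} \approx 32.887$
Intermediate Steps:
$x{\left(f \right)} = - \frac{f}{3}$ ($x{\left(f \right)} = f \left(- \frac{1}{3}\right) + 0 \left(- \frac{1}{2}\right) = - \frac{f}{3} + 0 = - \frac{f}{3}$)
$B = - \frac{36}{49}$ ($B = \left(-36\right) \frac{1}{49} = - \frac{36}{49} \approx -0.73469$)
$\left(B + q{\left(x{\left(-3 \right)},-9 \right)}\right)^{2} = \left(- \frac{36}{49} - \frac{5}{\left(- \frac{1}{3}\right) \left(-3\right)}\right)^{2} = \left(- \frac{36}{49} - \frac{5}{1}\right)^{2} = \left(- \frac{36}{49} - 5\right)^{2} = \left(- \frac{281}{49}\right)^{2} = \frac{78961}{2401}$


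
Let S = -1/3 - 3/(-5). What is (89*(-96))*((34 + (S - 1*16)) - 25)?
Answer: 287648/5 ≈ 57530.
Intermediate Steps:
S = 4/15 (S = -1*⅓ - 3*(-⅕) = -⅓ + ⅗ = 4/15 ≈ 0.26667)
(89*(-96))*((34 + (S - 1*16)) - 25) = (89*(-96))*((34 + (4/15 - 1*16)) - 25) = -8544*((34 + (4/15 - 16)) - 25) = -8544*((34 - 236/15) - 25) = -8544*(274/15 - 25) = -8544*(-101/15) = 287648/5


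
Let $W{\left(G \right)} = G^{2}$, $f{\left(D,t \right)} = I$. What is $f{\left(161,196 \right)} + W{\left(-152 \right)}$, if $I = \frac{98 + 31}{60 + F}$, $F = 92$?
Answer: $\frac{3511937}{152} \approx 23105.0$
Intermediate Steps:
$I = \frac{129}{152}$ ($I = \frac{98 + 31}{60 + 92} = \frac{129}{152} \approx 0.84868$)
$f{\left(D,t \right)} = \frac{129}{152}$
$f{\left(161,196 \right)} + W{\left(-152 \right)} = \frac{129}{152} + \left(-152\right)^{2} = \frac{129}{152} + 23104 = \frac{3511937}{152}$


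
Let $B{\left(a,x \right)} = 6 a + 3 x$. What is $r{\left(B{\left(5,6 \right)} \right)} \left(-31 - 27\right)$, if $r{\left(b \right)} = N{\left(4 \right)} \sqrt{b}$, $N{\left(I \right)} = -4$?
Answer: $928 \sqrt{3} \approx 1607.3$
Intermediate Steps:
$B{\left(a,x \right)} = 3 x + 6 a$
$r{\left(b \right)} = - 4 \sqrt{b}$
$r{\left(B{\left(5,6 \right)} \right)} \left(-31 - 27\right) = - 4 \sqrt{3 \cdot 6 + 6 \cdot 5} \left(-31 - 27\right) = - 4 \sqrt{18 + 30} \left(-31 - 27\right) = - 4 \sqrt{48} \left(-31 - 27\right) = - 4 \cdot 4 \sqrt{3} \left(-58\right) = - 16 \sqrt{3} \left(-58\right) = 928 \sqrt{3}$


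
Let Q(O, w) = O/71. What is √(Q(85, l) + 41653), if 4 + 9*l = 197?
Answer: 2*√52494702/71 ≈ 204.09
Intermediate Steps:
l = 193/9 (l = -4/9 + (⅑)*197 = -4/9 + 197/9 = 193/9 ≈ 21.444)
Q(O, w) = O/71 (Q(O, w) = O*(1/71) = O/71)
√(Q(85, l) + 41653) = √((1/71)*85 + 41653) = √(85/71 + 41653) = √(2957448/71) = 2*√52494702/71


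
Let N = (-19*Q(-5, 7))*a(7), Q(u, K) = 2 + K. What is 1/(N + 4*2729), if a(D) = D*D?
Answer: 1/2537 ≈ 0.00039417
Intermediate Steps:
a(D) = D²
N = -8379 (N = -19*(2 + 7)*7² = -19*9*49 = -171*49 = -8379)
1/(N + 4*2729) = 1/(-8379 + 4*2729) = 1/(-8379 + 10916) = 1/2537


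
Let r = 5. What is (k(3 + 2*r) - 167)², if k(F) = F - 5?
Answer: 25281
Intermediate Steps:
k(F) = -5 + F
(k(3 + 2*r) - 167)² = ((-5 + (3 + 2*5)) - 167)² = ((-5 + (3 + 10)) - 167)² = ((-5 + 13) - 167)² = (8 - 167)² = (-159)² = 25281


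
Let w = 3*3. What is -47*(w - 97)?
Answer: 4136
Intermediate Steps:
w = 9
-47*(w - 97) = -47*(9 - 97) = -47*(-88) = 4136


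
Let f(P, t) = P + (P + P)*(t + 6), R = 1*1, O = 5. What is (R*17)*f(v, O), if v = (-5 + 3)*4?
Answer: -3128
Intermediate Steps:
R = 1
v = -8 (v = -2*4 = -8)
f(P, t) = P + 2*P*(6 + t) (f(P, t) = P + (2*P)*(6 + t) = P + 2*P*(6 + t))
(R*17)*f(v, O) = (1*17)*(-8*(13 + 2*5)) = 17*(-8*(13 + 10)) = 17*(-8*23) = 17*(-184) = -3128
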